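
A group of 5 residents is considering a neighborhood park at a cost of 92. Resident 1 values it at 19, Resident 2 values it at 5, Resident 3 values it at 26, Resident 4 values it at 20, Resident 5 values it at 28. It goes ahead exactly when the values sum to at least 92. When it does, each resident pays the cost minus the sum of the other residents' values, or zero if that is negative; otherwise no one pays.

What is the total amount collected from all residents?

Total value 98 ≥ cost 92, so it is built.
Resident 1: others sum to 79; max(0, 92 - 79) = 13.
Resident 2: others sum to 93; max(0, 92 - 93) = 0.
Resident 3: others sum to 72; max(0, 92 - 72) = 20.
Resident 4: others sum to 78; max(0, 92 - 78) = 14.
Resident 5: others sum to 70; max(0, 92 - 70) = 22.
Total collected = 13 + 0 + 20 + 14 + 22 = 69.

69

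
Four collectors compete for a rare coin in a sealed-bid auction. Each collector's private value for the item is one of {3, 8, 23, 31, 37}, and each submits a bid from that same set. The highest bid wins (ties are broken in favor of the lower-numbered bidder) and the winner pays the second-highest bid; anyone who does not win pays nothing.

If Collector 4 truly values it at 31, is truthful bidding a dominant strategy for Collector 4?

Check each profile of the others' bids and compare truth against every alternative bid.
Others bid (3, 3, 3): truth gives 28, best alternative gives 28.
Others bid (3, 3, 8): truth gives 23, best alternative gives 23.
Others bid (3, 8, 3): truth gives 23, best alternative gives 23.
Others bid (3, 8, 8): truth gives 23, best alternative gives 23.
Others bid (8, 3, 3): truth gives 23, best alternative gives 23.
Others bid (8, 3, 8): truth gives 23, best alternative gives 23.
(Remaining 119 profiles checked similarly; truth is weakly best in each.)
In every case the truthful bid is at least as good as any alternative, so it is a dominant strategy.

Yes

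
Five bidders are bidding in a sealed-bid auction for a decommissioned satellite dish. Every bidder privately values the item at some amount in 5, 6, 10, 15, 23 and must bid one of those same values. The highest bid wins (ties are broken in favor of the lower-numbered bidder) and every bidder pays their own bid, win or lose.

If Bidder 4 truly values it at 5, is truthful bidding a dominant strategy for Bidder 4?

Consider the case where Bidder 1 bids 5, Bidder 2 bids 5, Bidder 3 bids 5 and Bidder 5 bids 5.
Truthful bid 5: loses but pays 5, utility -5.
Bid 6 instead: wins, pays 6, utility 5 - 6 = -1.
Since -1 > -5, bidding 6 is strictly better here, so truthful bidding is not dominant.

No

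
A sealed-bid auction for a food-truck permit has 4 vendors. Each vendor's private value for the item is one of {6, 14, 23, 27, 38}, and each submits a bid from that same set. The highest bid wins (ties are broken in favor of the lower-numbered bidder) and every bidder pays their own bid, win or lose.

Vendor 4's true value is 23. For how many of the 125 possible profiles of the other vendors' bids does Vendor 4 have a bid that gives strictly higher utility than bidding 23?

118

Others bid (6, 6, 6): truth gives 0; bid 14 gives 9 > 0. Violating.
Others bid (6, 6, 23): truth gives -23; bid 27 gives -4 > -23. Violating.
Others bid (6, 6, 27): truth gives -23; bid 6 gives -6 > -23. Violating.
Others bid (6, 6, 38): truth gives -23; bid 6 gives -6 > -23. Violating.
Others bid (6, 6, 14): truth gives 0; no alternative beats it.
Others bid (6, 14, 6): truth gives 0; no alternative beats it.
(Checking all 125 profiles: 118 have a profitable deviation, 7 do not.)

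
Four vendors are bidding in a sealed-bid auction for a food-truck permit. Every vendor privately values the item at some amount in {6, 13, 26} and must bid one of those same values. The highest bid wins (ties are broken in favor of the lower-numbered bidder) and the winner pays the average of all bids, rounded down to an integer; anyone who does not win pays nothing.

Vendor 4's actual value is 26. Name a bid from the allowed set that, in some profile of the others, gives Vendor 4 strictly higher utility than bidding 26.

Suppose Vendor 1 bids 6, Vendor 2 bids 6 and Vendor 3 bids 6.
Bid 26: wins, pays 11, utility 26 - 11 = 15.
Bid 13: wins, pays 7, utility 26 - 7 = 19.
So bidding 13 beats truth here (19 > 15).

13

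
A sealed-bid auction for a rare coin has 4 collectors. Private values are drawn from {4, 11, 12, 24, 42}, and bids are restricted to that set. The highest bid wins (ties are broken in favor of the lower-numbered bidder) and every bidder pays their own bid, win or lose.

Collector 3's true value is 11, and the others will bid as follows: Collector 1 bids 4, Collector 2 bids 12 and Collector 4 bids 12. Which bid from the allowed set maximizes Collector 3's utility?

4

Bid 4: loses but pays 4, utility -4.
Bid 11: loses but pays 11, utility -11.
Bid 12: loses but pays 12, utility -12.
Bid 24: wins, pays 24, utility 11 - 24 = -13.
Bid 42: wins, pays 42, utility 11 - 42 = -31.
The best choice is 4 with utility -4.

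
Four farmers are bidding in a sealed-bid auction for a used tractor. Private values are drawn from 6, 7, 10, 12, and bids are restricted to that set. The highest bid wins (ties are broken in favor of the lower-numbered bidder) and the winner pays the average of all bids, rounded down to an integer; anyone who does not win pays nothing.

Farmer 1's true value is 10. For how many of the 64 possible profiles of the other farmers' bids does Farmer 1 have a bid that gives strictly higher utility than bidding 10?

19

Others bid (6, 6, 6): truth gives 3; bid 6 gives 4 > 3. Violating.
Others bid (6, 6, 7): truth gives 3; bid 7 gives 4 > 3. Violating.
Others bid (6, 6, 12): truth gives 0; bid 12 gives 1 > 0. Violating.
Others bid (6, 7, 6): truth gives 3; bid 7 gives 4 > 3. Violating.
Others bid (6, 6, 10): truth gives 2; no alternative beats it.
Others bid (6, 7, 10): truth gives 2; no alternative beats it.
(Checking all 64 profiles: 19 have a profitable deviation, 45 do not.)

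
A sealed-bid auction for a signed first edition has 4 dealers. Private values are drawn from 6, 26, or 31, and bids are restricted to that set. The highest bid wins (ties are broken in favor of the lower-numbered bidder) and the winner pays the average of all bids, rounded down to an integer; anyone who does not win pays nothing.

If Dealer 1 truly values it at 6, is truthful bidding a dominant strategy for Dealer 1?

Check each profile of the others' bids and compare truth against every alternative bid.
Others bid (26, 26, 26): truth gives 0, best alternative gives -20.
Others bid (6, 26, 26): truth gives 0, best alternative gives -15.
Others bid (26, 6, 26): truth gives 0, best alternative gives -15.
Others bid (26, 26, 6): truth gives 0, best alternative gives -15.
Others bid (6, 6, 26): truth gives 0, best alternative gives -10.
Others bid (6, 26, 6): truth gives 0, best alternative gives -10.
(Remaining 21 profiles checked similarly; truth is weakly best in each.)
In every case the truthful bid is at least as good as any alternative, so it is a dominant strategy.

Yes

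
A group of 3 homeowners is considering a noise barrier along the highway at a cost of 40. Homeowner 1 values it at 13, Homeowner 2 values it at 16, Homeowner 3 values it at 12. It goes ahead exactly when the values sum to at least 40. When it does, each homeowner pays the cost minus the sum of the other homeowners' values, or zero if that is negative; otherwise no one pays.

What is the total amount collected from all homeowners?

Total value 41 ≥ cost 40, so it is built.
Homeowner 1: others sum to 28; max(0, 40 - 28) = 12.
Homeowner 2: others sum to 25; max(0, 40 - 25) = 15.
Homeowner 3: others sum to 29; max(0, 40 - 29) = 11.
Total collected = 12 + 15 + 11 = 38.

38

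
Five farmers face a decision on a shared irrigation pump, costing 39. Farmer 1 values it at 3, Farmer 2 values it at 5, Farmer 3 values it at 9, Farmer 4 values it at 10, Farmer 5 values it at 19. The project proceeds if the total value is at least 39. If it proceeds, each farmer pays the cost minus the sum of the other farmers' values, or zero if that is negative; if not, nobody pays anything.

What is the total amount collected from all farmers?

17

Total value 46 ≥ cost 39, so it is built.
Farmer 1: others sum to 43; max(0, 39 - 43) = 0.
Farmer 2: others sum to 41; max(0, 39 - 41) = 0.
Farmer 3: others sum to 37; max(0, 39 - 37) = 2.
Farmer 4: others sum to 36; max(0, 39 - 36) = 3.
Farmer 5: others sum to 27; max(0, 39 - 27) = 12.
Total collected = 0 + 0 + 2 + 3 + 12 = 17.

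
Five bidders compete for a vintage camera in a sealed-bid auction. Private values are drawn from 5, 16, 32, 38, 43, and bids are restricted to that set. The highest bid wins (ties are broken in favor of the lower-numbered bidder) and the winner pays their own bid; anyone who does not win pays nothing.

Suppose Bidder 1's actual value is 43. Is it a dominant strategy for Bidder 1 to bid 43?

No

Consider the case where Bidder 2 bids 5, Bidder 3 bids 5, Bidder 4 bids 5 and Bidder 5 bids 5.
Truthful bid 43: wins, pays 43, utility 43 - 43 = 0.
Bid 5 instead: wins, pays 5, utility 43 - 5 = 38.
Since 38 > 0, bidding 5 is strictly better here, so truthful bidding is not dominant.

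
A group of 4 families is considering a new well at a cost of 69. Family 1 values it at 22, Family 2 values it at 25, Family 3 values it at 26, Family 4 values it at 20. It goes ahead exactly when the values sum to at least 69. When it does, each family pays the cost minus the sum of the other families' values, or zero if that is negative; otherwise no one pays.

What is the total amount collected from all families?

Total value 93 ≥ cost 69, so it is built.
Family 1: others sum to 71; max(0, 69 - 71) = 0.
Family 2: others sum to 68; max(0, 69 - 68) = 1.
Family 3: others sum to 67; max(0, 69 - 67) = 2.
Family 4: others sum to 73; max(0, 69 - 73) = 0.
Total collected = 0 + 1 + 2 + 0 = 3.

3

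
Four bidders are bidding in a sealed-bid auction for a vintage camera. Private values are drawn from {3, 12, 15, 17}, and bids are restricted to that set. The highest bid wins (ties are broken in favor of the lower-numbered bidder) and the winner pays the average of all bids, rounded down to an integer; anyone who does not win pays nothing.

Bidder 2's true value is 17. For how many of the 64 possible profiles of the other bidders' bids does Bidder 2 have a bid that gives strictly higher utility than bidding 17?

Others bid (3, 3, 3): truth gives 11; bid 12 gives 12 > 11. Violating.
Others bid (3, 3, 12): truth gives 9; bid 12 gives 10 > 9. Violating.
Others bid (3, 12, 3): truth gives 9; bid 12 gives 10 > 9. Violating.
Others bid (3, 12, 12): truth gives 6; bid 12 gives 8 > 6. Violating.
Others bid (3, 3, 15): truth gives 8; no alternative beats it.
Others bid (3, 3, 17): truth gives 7; no alternative beats it.
(Checking all 64 profiles: 9 have a profitable deviation, 55 do not.)

9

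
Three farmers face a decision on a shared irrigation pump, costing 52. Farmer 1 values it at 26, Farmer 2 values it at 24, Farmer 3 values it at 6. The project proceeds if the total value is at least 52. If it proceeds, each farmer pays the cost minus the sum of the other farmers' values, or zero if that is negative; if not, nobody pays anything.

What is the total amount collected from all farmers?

44

Total value 56 ≥ cost 52, so it is built.
Farmer 1: others sum to 30; max(0, 52 - 30) = 22.
Farmer 2: others sum to 32; max(0, 52 - 32) = 20.
Farmer 3: others sum to 50; max(0, 52 - 50) = 2.
Total collected = 22 + 20 + 2 = 44.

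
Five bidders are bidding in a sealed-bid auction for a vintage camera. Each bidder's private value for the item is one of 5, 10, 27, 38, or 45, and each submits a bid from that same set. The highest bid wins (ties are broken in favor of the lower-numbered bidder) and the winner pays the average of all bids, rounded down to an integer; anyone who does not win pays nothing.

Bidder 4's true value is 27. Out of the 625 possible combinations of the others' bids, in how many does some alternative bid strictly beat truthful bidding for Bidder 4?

161

Others bid (5, 5, 5, 5): truth gives 18; bid 10 gives 21 > 18. Violating.
Others bid (5, 5, 5, 10): truth gives 17; bid 10 gives 20 > 17. Violating.
Others bid (5, 5, 5, 38): truth gives 0; bid 38 gives 9 > 0. Violating.
Others bid (5, 5, 5, 45): truth gives 0; bid 45 gives 6 > 0. Violating.
Others bid (5, 5, 5, 27): truth gives 14; no alternative beats it.
Others bid (5, 5, 10, 5): truth gives 17; no alternative beats it.
(Checking all 625 profiles: 161 have a profitable deviation, 464 do not.)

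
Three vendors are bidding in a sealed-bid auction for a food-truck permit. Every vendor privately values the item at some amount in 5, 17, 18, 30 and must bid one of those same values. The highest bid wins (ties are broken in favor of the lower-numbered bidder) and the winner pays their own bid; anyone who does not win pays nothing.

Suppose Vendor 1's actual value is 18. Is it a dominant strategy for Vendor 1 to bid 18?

Consider the case where Vendor 2 bids 5 and Vendor 3 bids 5.
Truthful bid 18: wins, pays 18, utility 18 - 18 = 0.
Bid 5 instead: wins, pays 5, utility 18 - 5 = 13.
Since 13 > 0, bidding 5 is strictly better here, so truthful bidding is not dominant.

No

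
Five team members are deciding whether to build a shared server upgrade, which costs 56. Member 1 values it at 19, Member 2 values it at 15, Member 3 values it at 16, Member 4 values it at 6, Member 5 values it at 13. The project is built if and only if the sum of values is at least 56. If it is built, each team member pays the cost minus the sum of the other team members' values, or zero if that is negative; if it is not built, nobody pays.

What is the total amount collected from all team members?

Total value 69 ≥ cost 56, so it is built.
Member 1: others sum to 50; max(0, 56 - 50) = 6.
Member 2: others sum to 54; max(0, 56 - 54) = 2.
Member 3: others sum to 53; max(0, 56 - 53) = 3.
Member 4: others sum to 63; max(0, 56 - 63) = 0.
Member 5: others sum to 56; max(0, 56 - 56) = 0.
Total collected = 6 + 2 + 3 + 0 + 0 = 11.

11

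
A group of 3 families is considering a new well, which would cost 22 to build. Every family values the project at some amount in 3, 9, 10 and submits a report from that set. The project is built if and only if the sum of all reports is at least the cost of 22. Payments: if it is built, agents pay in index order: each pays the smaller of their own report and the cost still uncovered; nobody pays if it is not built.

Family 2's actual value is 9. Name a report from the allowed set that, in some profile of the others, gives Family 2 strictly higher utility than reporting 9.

3

Suppose Family 1 reports 9 and Family 3 reports 10.
Report 9: project built, pays 9, utility 9 - 9 = 0.
Report 3: project built, pays 3, utility 9 - 3 = 6.
So reporting 3 beats truth here (6 > 0).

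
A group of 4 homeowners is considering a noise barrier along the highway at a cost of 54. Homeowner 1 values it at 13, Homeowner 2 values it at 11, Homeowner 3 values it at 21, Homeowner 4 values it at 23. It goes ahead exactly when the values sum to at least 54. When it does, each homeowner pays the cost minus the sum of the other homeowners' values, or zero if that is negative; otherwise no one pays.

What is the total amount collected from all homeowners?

16

Total value 68 ≥ cost 54, so it is built.
Homeowner 1: others sum to 55; max(0, 54 - 55) = 0.
Homeowner 2: others sum to 57; max(0, 54 - 57) = 0.
Homeowner 3: others sum to 47; max(0, 54 - 47) = 7.
Homeowner 4: others sum to 45; max(0, 54 - 45) = 9.
Total collected = 0 + 0 + 7 + 9 = 16.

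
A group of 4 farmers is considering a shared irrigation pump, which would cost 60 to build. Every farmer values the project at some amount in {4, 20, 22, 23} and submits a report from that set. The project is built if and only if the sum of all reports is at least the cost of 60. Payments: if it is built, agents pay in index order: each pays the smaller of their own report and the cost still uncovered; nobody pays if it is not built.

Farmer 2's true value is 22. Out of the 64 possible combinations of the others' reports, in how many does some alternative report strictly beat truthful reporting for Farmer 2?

Others report (4, 20, 20): truth gives 0; report 20 gives 2 > 0. Violating.
Others report (4, 20, 22): truth gives 0; report 20 gives 2 > 0. Violating.
Others report (4, 20, 23): truth gives 0; report 20 gives 2 > 0. Violating.
Others report (4, 22, 20): truth gives 0; report 20 gives 2 > 0. Violating.
Others report (4, 4, 4): truth gives 0; no alternative beats it.
Others report (4, 4, 20): truth gives 0; no alternative beats it.
(Checking all 64 profiles: 54 have a profitable deviation, 10 do not.)

54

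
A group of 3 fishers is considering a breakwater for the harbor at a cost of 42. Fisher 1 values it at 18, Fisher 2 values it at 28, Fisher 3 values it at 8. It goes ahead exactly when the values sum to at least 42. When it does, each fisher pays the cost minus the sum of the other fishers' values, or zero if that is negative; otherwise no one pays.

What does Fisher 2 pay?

16

Total value 54 ≥ cost 42, so the project is built.
The other fishers' values sum to 26.
Cost minus that sum is 42 - 26 = 16.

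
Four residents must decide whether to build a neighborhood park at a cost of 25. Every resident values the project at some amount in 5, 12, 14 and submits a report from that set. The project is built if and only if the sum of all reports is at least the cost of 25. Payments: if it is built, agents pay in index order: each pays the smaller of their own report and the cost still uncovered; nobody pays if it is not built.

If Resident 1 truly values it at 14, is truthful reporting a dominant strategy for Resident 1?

Consider the case where Resident 2 reports 5, Resident 3 reports 5 and Resident 4 reports 5.
Truthful report 14: project built, pays 14, utility 14 - 14 = 0.
Report 12 instead: project built, pays 12, utility 14 - 12 = 2.
Since 2 > 0, reporting 12 is strictly better here, so truthful reporting is not dominant.

No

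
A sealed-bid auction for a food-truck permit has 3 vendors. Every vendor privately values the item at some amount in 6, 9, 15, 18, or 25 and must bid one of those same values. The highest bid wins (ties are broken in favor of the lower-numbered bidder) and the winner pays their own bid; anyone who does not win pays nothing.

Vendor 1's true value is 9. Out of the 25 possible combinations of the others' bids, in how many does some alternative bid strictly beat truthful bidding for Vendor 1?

1

Others bid (6, 6): truth gives 0; bid 6 gives 3 > 0. Violating.
Others bid (6, 9): truth gives 0; no alternative beats it.
Others bid (6, 15): truth gives 0; no alternative beats it.
(Checking all 25 profiles: 1 has a profitable deviation, 24 do not.)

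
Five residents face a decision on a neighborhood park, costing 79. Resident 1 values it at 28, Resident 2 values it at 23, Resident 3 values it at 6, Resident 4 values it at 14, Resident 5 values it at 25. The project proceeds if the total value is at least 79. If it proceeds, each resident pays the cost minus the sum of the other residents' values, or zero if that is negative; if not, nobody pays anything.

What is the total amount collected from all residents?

25

Total value 96 ≥ cost 79, so it is built.
Resident 1: others sum to 68; max(0, 79 - 68) = 11.
Resident 2: others sum to 73; max(0, 79 - 73) = 6.
Resident 3: others sum to 90; max(0, 79 - 90) = 0.
Resident 4: others sum to 82; max(0, 79 - 82) = 0.
Resident 5: others sum to 71; max(0, 79 - 71) = 8.
Total collected = 11 + 6 + 0 + 0 + 8 = 25.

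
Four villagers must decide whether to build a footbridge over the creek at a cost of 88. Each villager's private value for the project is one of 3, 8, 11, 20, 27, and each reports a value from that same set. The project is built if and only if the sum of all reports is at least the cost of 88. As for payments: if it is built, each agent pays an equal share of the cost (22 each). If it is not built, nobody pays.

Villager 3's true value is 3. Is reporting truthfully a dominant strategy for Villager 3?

Check each profile of the others' reports and compare truth against every alternative report.
Others report (27, 27, 27): truth gives 0, best alternative gives -19.
Others report (3, 3, 3): truth gives 0, best alternative gives 0.
Others report (3, 3, 8): truth gives 0, best alternative gives 0.
Others report (3, 3, 11): truth gives 0, best alternative gives 0.
Others report (3, 3, 20): truth gives 0, best alternative gives 0.
Others report (3, 3, 27): truth gives 0, best alternative gives 0.
(Remaining 119 profiles checked similarly; truth is weakly best in each.)
In every case the truthful report is at least as good as any alternative, so it is a dominant strategy.

Yes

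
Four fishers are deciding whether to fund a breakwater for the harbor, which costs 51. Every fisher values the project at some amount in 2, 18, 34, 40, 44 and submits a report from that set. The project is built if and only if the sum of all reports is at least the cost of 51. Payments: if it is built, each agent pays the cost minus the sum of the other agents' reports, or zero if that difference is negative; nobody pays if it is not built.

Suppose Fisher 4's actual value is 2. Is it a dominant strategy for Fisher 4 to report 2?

Yes

Check each profile of the others' reports and compare truth against every alternative report.
Others report (2, 2, 34): truth gives 0, best alternative gives -11.
Others report (2, 18, 18): truth gives 0, best alternative gives -11.
Others report (2, 34, 2): truth gives 0, best alternative gives -11.
Others report (18, 2, 18): truth gives 0, best alternative gives -11.
Others report (18, 18, 2): truth gives 0, best alternative gives -11.
Others report (34, 2, 2): truth gives 0, best alternative gives -11.
(Remaining 119 profiles checked similarly; truth is weakly best in each.)
In every case the truthful report is at least as good as any alternative, so it is a dominant strategy.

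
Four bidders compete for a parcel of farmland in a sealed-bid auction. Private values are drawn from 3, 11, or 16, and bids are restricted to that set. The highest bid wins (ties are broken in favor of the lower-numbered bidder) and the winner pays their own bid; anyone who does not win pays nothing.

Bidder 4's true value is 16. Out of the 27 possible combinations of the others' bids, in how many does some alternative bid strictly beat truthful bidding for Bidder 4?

Others bid (3, 3, 3): truth gives 0; bid 11 gives 5 > 0. Violating.
Others bid (3, 3, 11): truth gives 0; no alternative beats it.
Others bid (3, 3, 16): truth gives 0; no alternative beats it.
(Checking all 27 profiles: 1 has a profitable deviation, 26 do not.)

1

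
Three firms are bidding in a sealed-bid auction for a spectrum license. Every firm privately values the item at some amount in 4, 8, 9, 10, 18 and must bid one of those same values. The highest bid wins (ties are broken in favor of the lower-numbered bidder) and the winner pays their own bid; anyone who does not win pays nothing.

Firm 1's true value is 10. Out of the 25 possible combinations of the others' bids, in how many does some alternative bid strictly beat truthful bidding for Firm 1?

Others bid (4, 4): truth gives 0; bid 4 gives 6 > 0. Violating.
Others bid (4, 8): truth gives 0; bid 8 gives 2 > 0. Violating.
Others bid (4, 9): truth gives 0; bid 9 gives 1 > 0. Violating.
Others bid (8, 4): truth gives 0; bid 8 gives 2 > 0. Violating.
Others bid (4, 10): truth gives 0; no alternative beats it.
Others bid (4, 18): truth gives 0; no alternative beats it.
(Checking all 25 profiles: 9 have a profitable deviation, 16 do not.)

9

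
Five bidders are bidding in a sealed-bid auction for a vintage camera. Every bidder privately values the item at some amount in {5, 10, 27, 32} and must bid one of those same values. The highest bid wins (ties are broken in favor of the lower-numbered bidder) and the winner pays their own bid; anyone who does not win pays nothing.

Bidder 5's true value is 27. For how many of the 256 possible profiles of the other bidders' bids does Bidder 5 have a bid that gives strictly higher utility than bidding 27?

Others bid (5, 5, 5, 5): truth gives 0; bid 10 gives 17 > 0. Violating.
Others bid (5, 5, 5, 10): truth gives 0; no alternative beats it.
Others bid (5, 5, 5, 27): truth gives 0; no alternative beats it.
(Checking all 256 profiles: 1 has a profitable deviation, 255 do not.)

1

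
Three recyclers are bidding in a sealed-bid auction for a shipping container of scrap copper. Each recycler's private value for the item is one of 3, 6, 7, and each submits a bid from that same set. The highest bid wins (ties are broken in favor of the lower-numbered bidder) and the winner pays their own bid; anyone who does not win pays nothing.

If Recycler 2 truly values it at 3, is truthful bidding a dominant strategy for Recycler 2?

Check each profile of the others' bids and compare truth against every alternative bid.
Others bid (3, 3): truth gives 0, best alternative gives -3.
Others bid (3, 6): truth gives 0, best alternative gives -3.
Others bid (3, 7): truth gives 0, best alternative gives 0.
Others bid (6, 3): truth gives 0, best alternative gives 0.
Others bid (6, 6): truth gives 0, best alternative gives 0.
Others bid (6, 7): truth gives 0, best alternative gives 0.
(Remaining 3 profiles checked similarly; truth is weakly best in each.)
In every case the truthful bid is at least as good as any alternative, so it is a dominant strategy.

Yes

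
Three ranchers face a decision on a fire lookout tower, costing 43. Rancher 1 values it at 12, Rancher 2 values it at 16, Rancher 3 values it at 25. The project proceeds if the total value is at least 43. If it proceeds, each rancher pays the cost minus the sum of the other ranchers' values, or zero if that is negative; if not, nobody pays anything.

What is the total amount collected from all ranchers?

23

Total value 53 ≥ cost 43, so it is built.
Rancher 1: others sum to 41; max(0, 43 - 41) = 2.
Rancher 2: others sum to 37; max(0, 43 - 37) = 6.
Rancher 3: others sum to 28; max(0, 43 - 28) = 15.
Total collected = 2 + 6 + 15 = 23.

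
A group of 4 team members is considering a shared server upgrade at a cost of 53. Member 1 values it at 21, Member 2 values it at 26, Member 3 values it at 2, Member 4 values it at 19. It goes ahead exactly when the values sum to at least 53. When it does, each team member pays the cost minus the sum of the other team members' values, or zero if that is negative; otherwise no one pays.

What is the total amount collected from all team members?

Total value 68 ≥ cost 53, so it is built.
Member 1: others sum to 47; max(0, 53 - 47) = 6.
Member 2: others sum to 42; max(0, 53 - 42) = 11.
Member 3: others sum to 66; max(0, 53 - 66) = 0.
Member 4: others sum to 49; max(0, 53 - 49) = 4.
Total collected = 6 + 11 + 0 + 4 = 21.

21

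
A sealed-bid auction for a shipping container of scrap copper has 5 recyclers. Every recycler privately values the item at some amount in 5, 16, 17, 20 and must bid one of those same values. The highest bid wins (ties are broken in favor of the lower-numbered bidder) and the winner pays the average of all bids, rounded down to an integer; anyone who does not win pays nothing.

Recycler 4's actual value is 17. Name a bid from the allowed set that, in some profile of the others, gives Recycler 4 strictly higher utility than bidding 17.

Suppose Recycler 1 bids 5, Recycler 2 bids 5, Recycler 3 bids 5 and Recycler 5 bids 20.
Bid 17: loses, pays 0, utility 0.
Bid 20: wins, pays 11, utility 17 - 11 = 6.
So bidding 20 beats truth here (6 > 0).

20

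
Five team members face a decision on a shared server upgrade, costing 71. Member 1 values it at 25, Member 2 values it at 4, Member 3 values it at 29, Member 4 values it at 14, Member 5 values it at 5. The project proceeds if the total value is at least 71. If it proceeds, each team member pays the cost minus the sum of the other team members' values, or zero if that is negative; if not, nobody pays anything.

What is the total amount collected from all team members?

50

Total value 77 ≥ cost 71, so it is built.
Member 1: others sum to 52; max(0, 71 - 52) = 19.
Member 2: others sum to 73; max(0, 71 - 73) = 0.
Member 3: others sum to 48; max(0, 71 - 48) = 23.
Member 4: others sum to 63; max(0, 71 - 63) = 8.
Member 5: others sum to 72; max(0, 71 - 72) = 0.
Total collected = 19 + 0 + 23 + 8 + 0 = 50.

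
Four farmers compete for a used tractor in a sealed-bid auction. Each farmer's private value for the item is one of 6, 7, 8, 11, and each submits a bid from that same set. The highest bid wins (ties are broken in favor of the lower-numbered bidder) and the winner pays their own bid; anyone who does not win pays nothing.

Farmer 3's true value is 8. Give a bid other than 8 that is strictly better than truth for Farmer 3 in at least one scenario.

7

Suppose Farmer 1 bids 6, Farmer 2 bids 6 and Farmer 4 bids 6.
Bid 8: wins, pays 8, utility 8 - 8 = 0.
Bid 7: wins, pays 7, utility 8 - 7 = 1.
So bidding 7 beats truth here (1 > 0).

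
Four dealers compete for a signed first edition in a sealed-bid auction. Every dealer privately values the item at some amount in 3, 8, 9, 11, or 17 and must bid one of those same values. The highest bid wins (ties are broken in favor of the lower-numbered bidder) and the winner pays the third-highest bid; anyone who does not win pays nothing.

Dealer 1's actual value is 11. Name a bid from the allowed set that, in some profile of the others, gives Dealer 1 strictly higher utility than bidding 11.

17

Suppose Dealer 2 bids 3, Dealer 3 bids 3 and Dealer 4 bids 17.
Bid 11: loses, pays 0, utility 0.
Bid 17: wins, pays 3, utility 11 - 3 = 8.
So bidding 17 beats truth here (8 > 0).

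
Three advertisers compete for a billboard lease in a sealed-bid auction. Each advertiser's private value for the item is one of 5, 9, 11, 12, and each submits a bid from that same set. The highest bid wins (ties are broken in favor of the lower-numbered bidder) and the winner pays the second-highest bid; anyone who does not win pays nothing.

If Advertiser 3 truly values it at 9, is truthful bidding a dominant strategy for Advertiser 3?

Yes

Check each profile of the others' bids and compare truth against every alternative bid.
Others bid (5, 5): truth gives 4, best alternative gives 4.
Others bid (5, 9): truth gives 0, best alternative gives 0.
Others bid (5, 11): truth gives 0, best alternative gives 0.
Others bid (5, 12): truth gives 0, best alternative gives 0.
Others bid (9, 5): truth gives 0, best alternative gives 0.
Others bid (9, 9): truth gives 0, best alternative gives 0.
(Remaining 10 profiles checked similarly; truth is weakly best in each.)
In every case the truthful bid is at least as good as any alternative, so it is a dominant strategy.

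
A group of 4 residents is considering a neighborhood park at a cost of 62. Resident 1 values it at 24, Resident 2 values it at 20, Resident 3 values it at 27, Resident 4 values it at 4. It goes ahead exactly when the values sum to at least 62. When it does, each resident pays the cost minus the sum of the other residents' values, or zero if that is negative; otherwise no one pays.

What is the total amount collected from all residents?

Total value 75 ≥ cost 62, so it is built.
Resident 1: others sum to 51; max(0, 62 - 51) = 11.
Resident 2: others sum to 55; max(0, 62 - 55) = 7.
Resident 3: others sum to 48; max(0, 62 - 48) = 14.
Resident 4: others sum to 71; max(0, 62 - 71) = 0.
Total collected = 11 + 7 + 14 + 0 = 32.

32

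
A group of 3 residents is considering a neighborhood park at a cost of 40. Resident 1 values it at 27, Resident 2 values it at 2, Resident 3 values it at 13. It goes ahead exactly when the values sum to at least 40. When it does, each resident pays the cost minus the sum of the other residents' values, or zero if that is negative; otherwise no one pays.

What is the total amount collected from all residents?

Total value 42 ≥ cost 40, so it is built.
Resident 1: others sum to 15; max(0, 40 - 15) = 25.
Resident 2: others sum to 40; max(0, 40 - 40) = 0.
Resident 3: others sum to 29; max(0, 40 - 29) = 11.
Total collected = 25 + 0 + 11 = 36.

36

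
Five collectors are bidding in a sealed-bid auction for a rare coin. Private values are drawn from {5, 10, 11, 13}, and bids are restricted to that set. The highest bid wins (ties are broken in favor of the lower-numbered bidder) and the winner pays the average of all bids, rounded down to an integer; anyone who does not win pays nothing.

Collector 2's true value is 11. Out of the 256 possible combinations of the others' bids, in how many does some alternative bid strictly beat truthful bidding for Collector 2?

86

Others bid (5, 5, 5, 13): truth gives 0; bid 13 gives 3 > 0. Violating.
Others bid (5, 5, 10, 13): truth gives 0; bid 13 gives 2 > 0. Violating.
Others bid (5, 5, 11, 13): truth gives 0; bid 13 gives 2 > 0. Violating.
Others bid (5, 5, 13, 5): truth gives 0; bid 13 gives 3 > 0. Violating.
Others bid (5, 5, 5, 5): truth gives 5; no alternative beats it.
Others bid (5, 5, 5, 10): truth gives 4; no alternative beats it.
(Checking all 256 profiles: 86 have a profitable deviation, 170 do not.)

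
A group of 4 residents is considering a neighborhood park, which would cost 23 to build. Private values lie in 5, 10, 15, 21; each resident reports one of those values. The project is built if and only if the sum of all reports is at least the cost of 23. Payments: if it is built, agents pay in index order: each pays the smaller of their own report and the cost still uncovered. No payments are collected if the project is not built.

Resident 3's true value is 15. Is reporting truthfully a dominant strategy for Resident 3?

Consider the case where Resident 1 reports 5, Resident 2 reports 5 and Resident 4 reports 5.
Truthful report 15: project built, pays 13, utility 15 - 13 = 2.
Report 10 instead: project built, pays 10, utility 15 - 10 = 5.
Since 5 > 2, reporting 10 is strictly better here, so truthful reporting is not dominant.

No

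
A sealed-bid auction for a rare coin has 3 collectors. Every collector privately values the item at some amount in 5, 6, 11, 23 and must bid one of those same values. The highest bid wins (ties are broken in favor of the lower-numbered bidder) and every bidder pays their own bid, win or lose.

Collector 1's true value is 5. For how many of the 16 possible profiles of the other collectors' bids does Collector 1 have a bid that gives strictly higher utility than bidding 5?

3

Others bid (5, 6): truth gives -5; bid 6 gives -1 > -5. Violating.
Others bid (6, 5): truth gives -5; bid 6 gives -1 > -5. Violating.
Others bid (6, 6): truth gives -5; bid 6 gives -1 > -5. Violating.
Others bid (5, 5): truth gives 0; no alternative beats it.
Others bid (5, 11): truth gives -5; no alternative beats it.
(Checking all 16 profiles: 3 have a profitable deviation, 13 do not.)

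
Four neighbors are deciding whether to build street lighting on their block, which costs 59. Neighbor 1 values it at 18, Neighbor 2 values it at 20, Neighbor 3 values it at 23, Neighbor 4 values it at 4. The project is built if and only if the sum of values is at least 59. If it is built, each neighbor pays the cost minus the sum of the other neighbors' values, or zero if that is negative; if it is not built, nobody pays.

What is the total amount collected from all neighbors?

43

Total value 65 ≥ cost 59, so it is built.
Neighbor 1: others sum to 47; max(0, 59 - 47) = 12.
Neighbor 2: others sum to 45; max(0, 59 - 45) = 14.
Neighbor 3: others sum to 42; max(0, 59 - 42) = 17.
Neighbor 4: others sum to 61; max(0, 59 - 61) = 0.
Total collected = 12 + 14 + 17 + 0 = 43.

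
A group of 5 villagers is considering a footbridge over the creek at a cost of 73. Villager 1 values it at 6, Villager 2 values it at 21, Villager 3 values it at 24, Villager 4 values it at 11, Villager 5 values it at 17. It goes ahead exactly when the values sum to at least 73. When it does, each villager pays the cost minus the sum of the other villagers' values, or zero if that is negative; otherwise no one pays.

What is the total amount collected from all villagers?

49

Total value 79 ≥ cost 73, so it is built.
Villager 1: others sum to 73; max(0, 73 - 73) = 0.
Villager 2: others sum to 58; max(0, 73 - 58) = 15.
Villager 3: others sum to 55; max(0, 73 - 55) = 18.
Villager 4: others sum to 68; max(0, 73 - 68) = 5.
Villager 5: others sum to 62; max(0, 73 - 62) = 11.
Total collected = 0 + 15 + 18 + 5 + 11 = 49.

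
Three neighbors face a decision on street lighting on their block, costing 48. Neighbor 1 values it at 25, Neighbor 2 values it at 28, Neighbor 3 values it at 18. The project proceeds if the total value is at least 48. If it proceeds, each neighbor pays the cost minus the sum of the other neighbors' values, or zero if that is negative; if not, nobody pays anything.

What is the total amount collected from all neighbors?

7

Total value 71 ≥ cost 48, so it is built.
Neighbor 1: others sum to 46; max(0, 48 - 46) = 2.
Neighbor 2: others sum to 43; max(0, 48 - 43) = 5.
Neighbor 3: others sum to 53; max(0, 48 - 53) = 0.
Total collected = 2 + 5 + 0 = 7.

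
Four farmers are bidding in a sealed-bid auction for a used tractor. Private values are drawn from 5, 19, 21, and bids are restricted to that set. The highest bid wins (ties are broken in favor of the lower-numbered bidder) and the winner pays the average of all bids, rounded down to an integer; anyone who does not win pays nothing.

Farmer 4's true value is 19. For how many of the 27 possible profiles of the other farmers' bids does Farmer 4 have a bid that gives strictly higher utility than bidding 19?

Others bid (5, 5, 19): truth gives 0; bid 21 gives 7 > 0. Violating.
Others bid (5, 19, 5): truth gives 0; bid 21 gives 7 > 0. Violating.
Others bid (5, 19, 19): truth gives 0; bid 21 gives 3 > 0. Violating.
Others bid (19, 5, 5): truth gives 0; bid 21 gives 7 > 0. Violating.
Others bid (5, 5, 5): truth gives 11; no alternative beats it.
Others bid (5, 5, 21): truth gives 0; no alternative beats it.
(Checking all 27 profiles: 6 have a profitable deviation, 21 do not.)

6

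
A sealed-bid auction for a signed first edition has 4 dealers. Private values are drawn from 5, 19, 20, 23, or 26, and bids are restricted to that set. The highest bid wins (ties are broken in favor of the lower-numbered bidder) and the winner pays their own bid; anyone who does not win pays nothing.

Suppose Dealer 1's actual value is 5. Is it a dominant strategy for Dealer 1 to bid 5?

Yes

Check each profile of the others' bids and compare truth against every alternative bid.
Others bid (5, 5, 5): truth gives 0, best alternative gives -14.
Others bid (5, 5, 19): truth gives 0, best alternative gives -14.
Others bid (5, 19, 5): truth gives 0, best alternative gives -14.
Others bid (5, 19, 19): truth gives 0, best alternative gives -14.
Others bid (19, 5, 5): truth gives 0, best alternative gives -14.
Others bid (19, 5, 19): truth gives 0, best alternative gives -14.
(Remaining 119 profiles checked similarly; truth is weakly best in each.)
In every case the truthful bid is at least as good as any alternative, so it is a dominant strategy.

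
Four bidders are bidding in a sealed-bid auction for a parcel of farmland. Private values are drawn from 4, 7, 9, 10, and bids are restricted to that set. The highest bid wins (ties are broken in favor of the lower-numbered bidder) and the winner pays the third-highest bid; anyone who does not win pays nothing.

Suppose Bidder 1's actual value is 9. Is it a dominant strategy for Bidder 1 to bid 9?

No

Consider the case where Bidder 2 bids 4, Bidder 3 bids 4 and Bidder 4 bids 10.
Truthful bid 9: loses, pays 0, utility 0.
Bid 10 instead: wins, pays 4, utility 9 - 4 = 5.
Since 5 > 0, bidding 10 is strictly better here, so truthful bidding is not dominant.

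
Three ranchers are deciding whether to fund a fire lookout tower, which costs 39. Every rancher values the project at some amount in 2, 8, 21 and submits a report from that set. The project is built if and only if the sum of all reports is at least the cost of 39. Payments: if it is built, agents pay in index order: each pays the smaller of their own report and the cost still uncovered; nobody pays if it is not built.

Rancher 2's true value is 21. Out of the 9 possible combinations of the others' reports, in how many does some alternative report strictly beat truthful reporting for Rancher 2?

Others report (21, 21): truth gives 3; report 2 gives 19 > 3. Violating.
Others report (2, 2): truth gives 0; no alternative beats it.
Others report (2, 8): truth gives 0; no alternative beats it.
(Checking all 9 profiles: 1 has a profitable deviation, 8 do not.)

1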